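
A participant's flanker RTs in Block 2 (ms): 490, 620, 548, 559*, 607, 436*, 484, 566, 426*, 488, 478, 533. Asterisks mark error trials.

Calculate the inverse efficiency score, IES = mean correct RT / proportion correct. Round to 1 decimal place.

Correct trials (n=9): 490, 620, 548, 607, 484, 566, 488, 478, 533
Mean correct RT = 4814/9 = 534.8889 ms
Proportion correct = 9/12
IES = 534.8889 / (9/12) = 713.185 ms

713.2 ms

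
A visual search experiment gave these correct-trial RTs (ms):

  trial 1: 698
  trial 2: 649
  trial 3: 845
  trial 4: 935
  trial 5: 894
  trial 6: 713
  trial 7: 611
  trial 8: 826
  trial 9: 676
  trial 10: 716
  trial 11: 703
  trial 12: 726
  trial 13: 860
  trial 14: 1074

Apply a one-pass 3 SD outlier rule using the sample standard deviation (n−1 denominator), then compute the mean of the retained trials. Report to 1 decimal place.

n = 14, ΣRT = 10926, M = 780.429
Σ(x−M)² = 216887.43; s = √(216887.43/13) = 129.165
Cutoffs: 780.429 ± 3·129.165 → [392.9, 1167.9]
No RTs fall outside the cutoffs; all 14 retained. Mean = 10926/14 = 780.429

780.4 ms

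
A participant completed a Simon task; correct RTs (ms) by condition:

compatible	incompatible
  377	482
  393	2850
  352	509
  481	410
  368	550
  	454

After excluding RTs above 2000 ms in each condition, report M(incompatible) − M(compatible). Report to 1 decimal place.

86.8 ms

incompatible: exclude 2850
M(compatible) = 1971/5 = 394.200
M(incompatible) = 2405/5 = 481.000
Difference = 481.000 − 394.200 = 86.800 ms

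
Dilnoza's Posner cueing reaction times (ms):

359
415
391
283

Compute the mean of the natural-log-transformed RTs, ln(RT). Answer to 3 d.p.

5.881

ln(RT): 5.8833, 6.0283, 5.9687, 5.6454
Σ ln(RT) = 23.5258
Mean = 23.5258/4 = 5.88144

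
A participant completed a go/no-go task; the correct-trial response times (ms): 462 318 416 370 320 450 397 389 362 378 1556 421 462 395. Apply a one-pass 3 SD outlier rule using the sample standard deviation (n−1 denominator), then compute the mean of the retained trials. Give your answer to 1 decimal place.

395.4 ms

n = 14, ΣRT = 6696, M = 478.286
Σ(x−M)² = 1277526.86; s = √(1277526.86/13) = 313.483
Cutoffs: 478.286 ± 3·313.483 → [-462.2, 1418.7]
Outside: 1556 → excluded.
Retained (n=13): Σ = 5140, mean = 5140/13 = 395.385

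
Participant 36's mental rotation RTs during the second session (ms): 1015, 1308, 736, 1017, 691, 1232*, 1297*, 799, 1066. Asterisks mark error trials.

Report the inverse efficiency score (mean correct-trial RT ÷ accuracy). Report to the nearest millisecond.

1218 ms

Correct trials (n=7): 1015, 1308, 736, 1017, 691, 799, 1066
Mean correct RT = 6632/7 = 947.4286 ms
Proportion correct = 7/9
IES = 947.4286 / (7/9) = 1218.122 ms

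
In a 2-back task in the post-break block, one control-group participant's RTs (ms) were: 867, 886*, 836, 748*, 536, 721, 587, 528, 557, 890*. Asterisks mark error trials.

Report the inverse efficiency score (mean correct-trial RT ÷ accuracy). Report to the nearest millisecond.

Correct trials (n=7): 867, 836, 536, 721, 587, 528, 557
Mean correct RT = 4632/7 = 661.7143 ms
Proportion correct = 7/10
IES = 661.7143 / (7/10) = 945.306 ms

945 ms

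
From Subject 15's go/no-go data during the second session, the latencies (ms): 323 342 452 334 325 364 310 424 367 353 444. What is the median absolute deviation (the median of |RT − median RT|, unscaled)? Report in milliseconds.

Sorted: 310, 323, 325, 334, 342, 353, 364, 367, 424, 444, 452 → median = 353
|x − 353|: 30, 11, 99, 19, 28, 11, 43, 71, 14, 0, 91
Sorted deviations: 0, 11, 11, 14, 19, 28, 30, 43, 71, 91, 99 → MAD = 28

28 ms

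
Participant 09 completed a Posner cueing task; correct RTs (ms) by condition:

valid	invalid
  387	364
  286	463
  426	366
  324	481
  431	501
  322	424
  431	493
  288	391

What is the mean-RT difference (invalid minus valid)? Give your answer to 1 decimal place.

M(valid) = 2895/8 = 361.875
M(invalid) = 3483/8 = 435.375
Difference = 435.375 − 361.875 = 73.500 ms

73.5 ms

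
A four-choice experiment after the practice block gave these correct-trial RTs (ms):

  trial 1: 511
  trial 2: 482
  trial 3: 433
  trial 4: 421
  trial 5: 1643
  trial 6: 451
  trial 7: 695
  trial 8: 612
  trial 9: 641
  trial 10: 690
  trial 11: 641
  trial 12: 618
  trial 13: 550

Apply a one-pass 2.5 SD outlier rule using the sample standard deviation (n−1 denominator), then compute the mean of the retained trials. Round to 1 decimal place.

n = 13, ΣRT = 8388, M = 645.231
Σ(x−M)² = 1188684.31; s = √(1188684.31/12) = 314.733
Cutoffs: 645.231 ± 2.5·314.733 → [-141.6, 1432.1]
Outside: 1643 → excluded.
Retained (n=12): Σ = 6745, mean = 6745/12 = 562.083

562.1 ms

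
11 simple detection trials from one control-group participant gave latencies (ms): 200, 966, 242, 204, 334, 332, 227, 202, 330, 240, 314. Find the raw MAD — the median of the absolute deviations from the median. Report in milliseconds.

42 ms

Sorted: 200, 202, 204, 227, 240, 242, 314, 330, 332, 334, 966 → median = 242
|x − 242|: 42, 724, 0, 38, 92, 90, 15, 40, 88, 2, 72
Sorted deviations: 0, 2, 15, 38, 40, 42, 72, 88, 90, 92, 724 → MAD = 42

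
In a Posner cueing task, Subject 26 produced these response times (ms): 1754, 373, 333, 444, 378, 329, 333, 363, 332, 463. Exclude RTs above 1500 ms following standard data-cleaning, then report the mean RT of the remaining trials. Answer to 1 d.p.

372.0 ms

Excluded: 1754
Retained (n=9): Σ = 3348
Mean = 3348/9 = 372.0000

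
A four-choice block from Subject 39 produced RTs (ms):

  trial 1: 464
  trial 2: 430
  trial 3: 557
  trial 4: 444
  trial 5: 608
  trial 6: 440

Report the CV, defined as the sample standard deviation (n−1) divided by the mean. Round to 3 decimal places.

n = 6, Σ = 2943, M = 490.5000
Σ(x−M)² = 27303.500; s = √(27303.500/5) = 73.8965
CV = 73.8965 / 490.5000 = 0.15066

0.151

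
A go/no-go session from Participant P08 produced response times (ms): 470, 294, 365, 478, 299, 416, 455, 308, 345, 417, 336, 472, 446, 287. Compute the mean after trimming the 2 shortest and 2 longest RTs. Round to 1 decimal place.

Sorted: 287, 294, 299, 308, 336, 345, 365, 416, 417, 446, 455, 470, 472, 478
Drop lowest 2 (287, 294) and highest 2 (472, 478)
Remaining (n=10): Σ = 3857, mean = 3857/10 = 385.700

385.7 ms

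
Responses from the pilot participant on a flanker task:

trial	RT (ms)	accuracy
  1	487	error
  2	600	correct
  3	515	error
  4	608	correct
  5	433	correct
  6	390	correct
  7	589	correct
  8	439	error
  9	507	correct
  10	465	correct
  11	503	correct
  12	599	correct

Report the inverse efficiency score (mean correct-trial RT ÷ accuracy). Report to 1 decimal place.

Correct trials (n=9): 600, 608, 433, 390, 589, 507, 465, 503, 599
Mean correct RT = 4694/9 = 521.5556 ms
Proportion correct = 9/12
IES = 521.5556 / (9/12) = 695.407 ms

695.4 ms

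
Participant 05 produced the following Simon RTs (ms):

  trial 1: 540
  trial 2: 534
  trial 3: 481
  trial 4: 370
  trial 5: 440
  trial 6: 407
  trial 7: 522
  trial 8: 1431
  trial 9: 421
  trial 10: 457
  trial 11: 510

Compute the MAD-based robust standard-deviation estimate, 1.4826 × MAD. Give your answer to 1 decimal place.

Sorted: 370, 407, 421, 440, 457, 481, 510, 522, 534, 540, 1431 → median = 481
|x − 481| sorted: 0, 24, 29, 41, 41, 53, 59, 60, 74, 111, 950 → MAD = 53
Robust SD ≈ 1.4826 × 53 = 78.578

78.6 ms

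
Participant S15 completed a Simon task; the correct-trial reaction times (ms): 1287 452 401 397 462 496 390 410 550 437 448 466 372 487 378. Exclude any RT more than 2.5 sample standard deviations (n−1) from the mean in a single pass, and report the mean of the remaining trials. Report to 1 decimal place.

439.0 ms

n = 15, ΣRT = 7433, M = 495.533
Σ(x−M)² = 705209.73; s = √(705209.73/14) = 224.437
Cutoffs: 495.533 ± 2.5·224.437 → [-65.6, 1056.6]
Outside: 1287 → excluded.
Retained (n=14): Σ = 6146, mean = 6146/14 = 439.000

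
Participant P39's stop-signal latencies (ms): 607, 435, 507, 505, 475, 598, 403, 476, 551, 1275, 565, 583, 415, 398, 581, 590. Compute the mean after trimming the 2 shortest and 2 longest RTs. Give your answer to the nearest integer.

Sorted: 398, 403, 415, 435, 475, 476, 505, 507, 551, 565, 581, 583, 590, 598, 607, 1275
Drop lowest 2 (398, 403) and highest 2 (607, 1275)
Remaining (n=12): Σ = 6281, mean = 6281/12 = 523.417

523 ms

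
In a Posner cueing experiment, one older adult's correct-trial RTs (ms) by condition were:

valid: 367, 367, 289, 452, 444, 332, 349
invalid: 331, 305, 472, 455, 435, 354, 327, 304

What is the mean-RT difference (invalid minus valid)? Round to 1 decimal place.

1.4 ms

M(valid) = 2600/7 = 371.429
M(invalid) = 2983/8 = 372.875
Difference = 372.875 − 371.429 = 1.446 ms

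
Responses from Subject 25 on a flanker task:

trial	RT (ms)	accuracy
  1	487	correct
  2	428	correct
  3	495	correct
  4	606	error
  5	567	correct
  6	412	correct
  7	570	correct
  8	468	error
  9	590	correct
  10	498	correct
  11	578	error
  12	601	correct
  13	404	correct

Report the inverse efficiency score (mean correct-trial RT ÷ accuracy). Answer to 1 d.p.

Correct trials (n=10): 487, 428, 495, 567, 412, 570, 590, 498, 601, 404
Mean correct RT = 5052/10 = 505.2000 ms
Proportion correct = 10/13
IES = 505.2000 / (10/13) = 656.760 ms

656.8 ms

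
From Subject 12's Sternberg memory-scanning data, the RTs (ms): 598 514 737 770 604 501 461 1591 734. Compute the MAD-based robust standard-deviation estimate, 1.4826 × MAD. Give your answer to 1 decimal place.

192.7 ms

Sorted: 461, 501, 514, 598, 604, 734, 737, 770, 1591 → median = 604
|x − 604| sorted: 0, 6, 90, 103, 130, 133, 143, 166, 987 → MAD = 130
Robust SD ≈ 1.4826 × 130 = 192.738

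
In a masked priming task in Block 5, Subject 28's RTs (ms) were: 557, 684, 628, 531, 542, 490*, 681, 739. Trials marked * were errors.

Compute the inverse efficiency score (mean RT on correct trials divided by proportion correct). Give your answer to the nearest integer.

712 ms

Correct trials (n=7): 557, 684, 628, 531, 542, 681, 739
Mean correct RT = 4362/7 = 623.1429 ms
Proportion correct = 7/8
IES = 623.1429 / (7/8) = 712.163 ms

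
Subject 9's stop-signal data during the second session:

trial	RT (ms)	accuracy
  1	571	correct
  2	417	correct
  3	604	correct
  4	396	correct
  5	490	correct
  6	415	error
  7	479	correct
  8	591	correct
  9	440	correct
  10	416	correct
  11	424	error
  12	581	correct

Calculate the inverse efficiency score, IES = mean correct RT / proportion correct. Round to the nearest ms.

Correct trials (n=10): 571, 417, 604, 396, 490, 479, 591, 440, 416, 581
Mean correct RT = 4985/10 = 498.5000 ms
Proportion correct = 10/12
IES = 498.5000 / (10/12) = 598.200 ms

598 ms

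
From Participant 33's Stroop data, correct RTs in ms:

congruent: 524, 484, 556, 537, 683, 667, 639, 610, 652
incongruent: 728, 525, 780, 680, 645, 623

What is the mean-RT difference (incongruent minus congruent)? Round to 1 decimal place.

68.8 ms

M(congruent) = 5352/9 = 594.667
M(incongruent) = 3981/6 = 663.500
Difference = 663.500 − 594.667 = 68.833 ms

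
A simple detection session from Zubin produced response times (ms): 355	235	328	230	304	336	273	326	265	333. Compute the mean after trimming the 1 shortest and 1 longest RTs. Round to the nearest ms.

Sorted: 230, 235, 265, 273, 304, 326, 328, 333, 336, 355
Drop lowest 1 (230) and highest 1 (355)
Remaining (n=8): Σ = 2400, mean = 2400/8 = 300.000

300 ms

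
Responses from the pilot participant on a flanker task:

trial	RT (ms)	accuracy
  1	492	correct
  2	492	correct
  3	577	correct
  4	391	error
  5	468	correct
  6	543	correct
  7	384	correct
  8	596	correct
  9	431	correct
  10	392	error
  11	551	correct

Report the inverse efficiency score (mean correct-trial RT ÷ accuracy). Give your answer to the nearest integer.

Correct trials (n=9): 492, 492, 577, 468, 543, 384, 596, 431, 551
Mean correct RT = 4534/9 = 503.7778 ms
Proportion correct = 9/11
IES = 503.7778 / (9/11) = 615.728 ms

616 ms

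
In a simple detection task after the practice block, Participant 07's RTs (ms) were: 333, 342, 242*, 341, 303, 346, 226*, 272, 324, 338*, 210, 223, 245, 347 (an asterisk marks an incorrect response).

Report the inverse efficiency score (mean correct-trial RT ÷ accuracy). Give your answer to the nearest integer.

380 ms

Correct trials (n=11): 333, 342, 341, 303, 346, 272, 324, 210, 223, 245, 347
Mean correct RT = 3286/11 = 298.7273 ms
Proportion correct = 11/14
IES = 298.7273 / (11/14) = 380.198 ms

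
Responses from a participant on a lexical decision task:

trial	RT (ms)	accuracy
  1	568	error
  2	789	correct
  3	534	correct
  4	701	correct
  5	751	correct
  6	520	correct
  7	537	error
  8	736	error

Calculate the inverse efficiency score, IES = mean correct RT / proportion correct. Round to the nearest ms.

Correct trials (n=5): 789, 534, 701, 751, 520
Mean correct RT = 3295/5 = 659.0000 ms
Proportion correct = 5/8
IES = 659.0000 / (5/8) = 1054.400 ms

1054 ms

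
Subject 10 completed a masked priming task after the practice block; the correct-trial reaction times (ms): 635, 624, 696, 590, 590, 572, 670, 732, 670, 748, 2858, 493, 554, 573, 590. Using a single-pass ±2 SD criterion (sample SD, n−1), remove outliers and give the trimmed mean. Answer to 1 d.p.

n = 15, ΣRT = 11595, M = 773.000
Σ(x−M)² = 4725152.00; s = √(4725152.00/14) = 580.957
Cutoffs: 773.000 ± 2·580.957 → [-388.9, 1934.9]
Outside: 2858 → excluded.
Retained (n=14): Σ = 8737, mean = 8737/14 = 624.071

624.1 ms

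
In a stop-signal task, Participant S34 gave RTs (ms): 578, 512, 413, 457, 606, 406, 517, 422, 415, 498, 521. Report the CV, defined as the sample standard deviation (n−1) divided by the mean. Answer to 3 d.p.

0.142

n = 11, Σ = 5345, M = 485.9091
Σ(x−M)² = 47576.909; s = √(47576.909/10) = 68.9760
CV = 68.9760 / 485.9091 = 0.14195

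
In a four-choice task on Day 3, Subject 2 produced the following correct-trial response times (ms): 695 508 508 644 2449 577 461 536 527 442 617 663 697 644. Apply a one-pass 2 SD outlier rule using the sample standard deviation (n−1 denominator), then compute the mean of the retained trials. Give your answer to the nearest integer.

578 ms

n = 14, ΣRT = 9968, M = 712.000
Σ(x−M)² = 3340916.00; s = √(3340916.00/13) = 506.945
Cutoffs: 712.000 ± 2·506.945 → [-301.9, 1725.9]
Outside: 2449 → excluded.
Retained (n=13): Σ = 7519, mean = 7519/13 = 578.385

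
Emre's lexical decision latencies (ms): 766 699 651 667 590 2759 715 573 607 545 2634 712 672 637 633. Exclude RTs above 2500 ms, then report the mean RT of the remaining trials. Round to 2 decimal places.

Excluded: 2634, 2759
Retained (n=13): Σ = 8467
Mean = 8467/13 = 651.3077

651.31 ms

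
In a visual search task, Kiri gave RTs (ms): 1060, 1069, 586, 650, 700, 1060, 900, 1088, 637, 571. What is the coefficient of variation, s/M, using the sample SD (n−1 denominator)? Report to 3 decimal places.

n = 10, Σ = 8321, M = 832.1000
Σ(x−M)² = 447506.900; s = √(447506.900/9) = 222.9865
CV = 222.9865 / 832.1000 = 0.26798

0.268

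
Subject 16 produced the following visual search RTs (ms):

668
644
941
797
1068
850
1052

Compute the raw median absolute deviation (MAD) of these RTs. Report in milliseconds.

Sorted: 644, 668, 797, 850, 941, 1052, 1068 → median = 850
|x − 850|: 182, 206, 91, 53, 218, 0, 202
Sorted deviations: 0, 53, 91, 182, 202, 206, 218 → MAD = 182

182 ms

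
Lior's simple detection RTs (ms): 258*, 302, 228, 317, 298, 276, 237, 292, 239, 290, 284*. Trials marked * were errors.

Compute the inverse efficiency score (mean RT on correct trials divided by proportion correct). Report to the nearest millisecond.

337 ms

Correct trials (n=9): 302, 228, 317, 298, 276, 237, 292, 239, 290
Mean correct RT = 2479/9 = 275.4444 ms
Proportion correct = 9/11
IES = 275.4444 / (9/11) = 336.654 ms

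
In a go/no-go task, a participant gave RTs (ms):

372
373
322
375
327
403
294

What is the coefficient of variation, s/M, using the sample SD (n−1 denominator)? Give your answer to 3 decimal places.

0.109

n = 7, Σ = 2466, M = 352.2857
Σ(x−M)² = 8859.429; s = √(8859.429/6) = 38.4262
CV = 38.4262 / 352.2857 = 0.10908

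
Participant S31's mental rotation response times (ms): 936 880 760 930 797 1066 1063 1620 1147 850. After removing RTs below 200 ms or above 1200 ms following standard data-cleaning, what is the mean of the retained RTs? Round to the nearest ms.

Excluded: 1620
Retained (n=9): Σ = 8429
Mean = 8429/9 = 936.5556

937 ms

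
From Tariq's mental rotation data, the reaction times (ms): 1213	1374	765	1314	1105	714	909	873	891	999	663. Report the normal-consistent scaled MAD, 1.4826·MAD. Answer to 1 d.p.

Sorted: 663, 714, 765, 873, 891, 909, 999, 1105, 1213, 1314, 1374 → median = 909
|x − 909| sorted: 0, 18, 36, 90, 144, 195, 196, 246, 304, 405, 465 → MAD = 195
Robust SD ≈ 1.4826 × 195 = 289.107

289.1 ms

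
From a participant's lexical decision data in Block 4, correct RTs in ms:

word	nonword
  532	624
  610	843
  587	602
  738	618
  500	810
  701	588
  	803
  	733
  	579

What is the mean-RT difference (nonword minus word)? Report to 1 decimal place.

M(word) = 3668/6 = 611.333
M(nonword) = 6200/9 = 688.889
Difference = 688.889 − 611.333 = 77.556 ms

77.6 ms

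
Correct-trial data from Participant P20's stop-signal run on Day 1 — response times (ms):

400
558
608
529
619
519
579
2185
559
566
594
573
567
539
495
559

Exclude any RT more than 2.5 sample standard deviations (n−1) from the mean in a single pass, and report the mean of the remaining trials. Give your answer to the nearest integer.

551 ms

n = 16, ΣRT = 10449, M = 653.062
Σ(x−M)² = 2542524.94; s = √(2542524.94/15) = 411.706
Cutoffs: 653.062 ± 2.5·411.706 → [-376.2, 1682.3]
Outside: 2185 → excluded.
Retained (n=15): Σ = 8264, mean = 8264/15 = 550.933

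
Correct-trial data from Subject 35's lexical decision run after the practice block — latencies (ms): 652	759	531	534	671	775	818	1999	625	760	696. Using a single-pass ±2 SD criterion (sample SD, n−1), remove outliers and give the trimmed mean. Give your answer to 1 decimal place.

682.1 ms

n = 11, ΣRT = 8820, M = 801.818
Σ(x−M)² = 1664897.64; s = √(1664897.64/10) = 408.032
Cutoffs: 801.818 ± 2·408.032 → [-14.2, 1617.9]
Outside: 1999 → excluded.
Retained (n=10): Σ = 6821, mean = 6821/10 = 682.100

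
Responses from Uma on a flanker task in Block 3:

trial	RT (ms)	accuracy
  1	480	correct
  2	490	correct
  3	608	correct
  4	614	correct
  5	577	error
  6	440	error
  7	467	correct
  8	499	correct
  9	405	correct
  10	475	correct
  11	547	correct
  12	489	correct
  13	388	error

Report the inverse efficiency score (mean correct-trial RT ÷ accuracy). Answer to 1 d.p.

659.6 ms

Correct trials (n=10): 480, 490, 608, 614, 467, 499, 405, 475, 547, 489
Mean correct RT = 5074/10 = 507.4000 ms
Proportion correct = 10/13
IES = 507.4000 / (10/13) = 659.620 ms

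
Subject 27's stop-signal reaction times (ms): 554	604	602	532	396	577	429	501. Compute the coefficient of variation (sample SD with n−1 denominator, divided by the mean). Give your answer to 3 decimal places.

n = 8, Σ = 4195, M = 524.3750
Σ(x−M)² = 42193.875; s = √(42193.875/7) = 77.6382
CV = 77.6382 / 524.3750 = 0.14806

0.148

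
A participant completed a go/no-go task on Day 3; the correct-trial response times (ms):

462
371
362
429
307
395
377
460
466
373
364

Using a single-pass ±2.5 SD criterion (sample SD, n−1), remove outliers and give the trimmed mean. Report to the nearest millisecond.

n = 11, ΣRT = 4366, M = 396.909
Σ(x−M)² = 26048.91; s = √(26048.91/10) = 51.038
Cutoffs: 396.909 ± 2.5·51.038 → [269.3, 524.5]
No RTs fall outside the cutoffs; all 11 retained. Mean = 4366/11 = 396.909

397 ms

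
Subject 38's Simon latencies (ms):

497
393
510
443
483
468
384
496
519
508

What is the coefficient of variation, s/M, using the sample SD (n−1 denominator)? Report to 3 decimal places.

0.103

n = 10, Σ = 4701, M = 470.1000
Σ(x−M)² = 21076.900; s = √(21076.900/9) = 48.3930
CV = 48.3930 / 470.1000 = 0.10294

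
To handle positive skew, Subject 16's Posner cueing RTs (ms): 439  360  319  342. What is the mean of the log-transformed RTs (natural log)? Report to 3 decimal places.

ln(RT): 6.0845, 5.8861, 5.7652, 5.8348
Σ ln(RT) = 23.5706
Mean = 23.5706/4 = 5.89265

5.893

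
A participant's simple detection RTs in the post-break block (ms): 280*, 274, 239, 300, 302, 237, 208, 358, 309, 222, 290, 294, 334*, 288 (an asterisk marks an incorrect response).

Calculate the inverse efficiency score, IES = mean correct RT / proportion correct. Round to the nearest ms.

Correct trials (n=12): 274, 239, 300, 302, 237, 208, 358, 309, 222, 290, 294, 288
Mean correct RT = 3321/12 = 276.7500 ms
Proportion correct = 12/14
IES = 276.7500 / (12/14) = 322.875 ms

323 ms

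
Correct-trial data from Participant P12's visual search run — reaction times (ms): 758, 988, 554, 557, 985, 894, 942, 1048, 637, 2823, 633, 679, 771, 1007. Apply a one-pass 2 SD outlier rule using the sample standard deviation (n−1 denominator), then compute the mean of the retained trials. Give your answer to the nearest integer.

n = 14, ΣRT = 13276, M = 948.286
Σ(x−M)² = 4178878.86; s = √(4178878.86/13) = 566.968
Cutoffs: 948.286 ± 2·566.968 → [-185.6, 2082.2]
Outside: 2823 → excluded.
Retained (n=13): Σ = 10453, mean = 10453/13 = 804.077

804 ms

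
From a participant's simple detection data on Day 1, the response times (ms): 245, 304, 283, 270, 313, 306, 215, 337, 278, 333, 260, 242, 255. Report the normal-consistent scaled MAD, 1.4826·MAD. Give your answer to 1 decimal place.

41.5 ms

Sorted: 215, 242, 245, 255, 260, 270, 278, 283, 304, 306, 313, 333, 337 → median = 278
|x − 278| sorted: 0, 5, 8, 18, 23, 26, 28, 33, 35, 36, 55, 59, 63 → MAD = 28
Robust SD ≈ 1.4826 × 28 = 41.513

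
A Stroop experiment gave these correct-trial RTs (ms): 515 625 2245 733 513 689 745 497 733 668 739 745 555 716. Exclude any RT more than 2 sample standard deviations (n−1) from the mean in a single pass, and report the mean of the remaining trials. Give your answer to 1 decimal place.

651.8 ms

n = 14, ΣRT = 10718, M = 765.571
Σ(x−M)² = 2473033.43; s = √(2473033.43/13) = 436.157
Cutoffs: 765.571 ± 2·436.157 → [-106.7, 1637.9]
Outside: 2245 → excluded.
Retained (n=13): Σ = 8473, mean = 8473/13 = 651.769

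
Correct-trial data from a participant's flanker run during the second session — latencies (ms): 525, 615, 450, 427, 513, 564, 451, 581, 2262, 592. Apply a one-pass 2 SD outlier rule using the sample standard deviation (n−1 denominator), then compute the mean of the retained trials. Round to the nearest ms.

n = 10, ΣRT = 6980, M = 698.000
Σ(x−M)² = 2755974.00; s = √(2755974.00/9) = 553.371
Cutoffs: 698.000 ± 2·553.371 → [-408.7, 1804.7]
Outside: 2262 → excluded.
Retained (n=9): Σ = 4718, mean = 4718/9 = 524.222

524 ms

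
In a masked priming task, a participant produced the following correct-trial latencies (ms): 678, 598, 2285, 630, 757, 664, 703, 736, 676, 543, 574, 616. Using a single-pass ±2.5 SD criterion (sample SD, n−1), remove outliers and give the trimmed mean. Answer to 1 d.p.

n = 12, ΣRT = 9460, M = 788.333
Σ(x−M)² = 2488386.67; s = √(2488386.67/11) = 475.623
Cutoffs: 788.333 ± 2.5·475.623 → [-400.7, 1977.4]
Outside: 2285 → excluded.
Retained (n=11): Σ = 7175, mean = 7175/11 = 652.273

652.3 ms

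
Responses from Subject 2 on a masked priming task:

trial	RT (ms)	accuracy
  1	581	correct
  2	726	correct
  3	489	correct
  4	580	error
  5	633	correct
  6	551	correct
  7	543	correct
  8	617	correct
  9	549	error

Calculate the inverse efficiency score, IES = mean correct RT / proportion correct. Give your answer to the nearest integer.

Correct trials (n=7): 581, 726, 489, 633, 551, 543, 617
Mean correct RT = 4140/7 = 591.4286 ms
Proportion correct = 7/9
IES = 591.4286 / (7/9) = 760.408 ms

760 ms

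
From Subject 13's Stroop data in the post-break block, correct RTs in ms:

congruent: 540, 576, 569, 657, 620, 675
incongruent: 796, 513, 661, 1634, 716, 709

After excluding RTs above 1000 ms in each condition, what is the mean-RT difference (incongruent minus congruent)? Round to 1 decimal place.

incongruent: exclude 1634
M(congruent) = 3637/6 = 606.167
M(incongruent) = 3395/5 = 679.000
Difference = 679.000 − 606.167 = 72.833 ms

72.8 ms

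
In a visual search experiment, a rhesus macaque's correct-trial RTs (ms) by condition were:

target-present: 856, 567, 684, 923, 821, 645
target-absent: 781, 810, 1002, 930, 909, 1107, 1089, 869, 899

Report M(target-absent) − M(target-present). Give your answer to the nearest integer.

184 ms

M(target-present) = 4496/6 = 749.333
M(target-absent) = 8396/9 = 932.889
Difference = 932.889 − 749.333 = 183.556 ms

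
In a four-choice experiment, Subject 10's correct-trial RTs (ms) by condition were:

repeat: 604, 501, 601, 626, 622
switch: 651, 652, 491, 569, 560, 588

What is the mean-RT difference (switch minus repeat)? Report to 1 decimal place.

-5.6 ms

M(repeat) = 2954/5 = 590.800
M(switch) = 3511/6 = 585.167
Difference = 585.167 − 590.800 = -5.633 ms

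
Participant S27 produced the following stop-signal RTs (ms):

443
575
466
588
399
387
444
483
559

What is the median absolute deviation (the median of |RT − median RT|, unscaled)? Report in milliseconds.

Sorted: 387, 399, 443, 444, 466, 483, 559, 575, 588 → median = 466
|x − 466|: 23, 109, 0, 122, 67, 79, 22, 17, 93
Sorted deviations: 0, 17, 22, 23, 67, 79, 93, 109, 122 → MAD = 67

67 ms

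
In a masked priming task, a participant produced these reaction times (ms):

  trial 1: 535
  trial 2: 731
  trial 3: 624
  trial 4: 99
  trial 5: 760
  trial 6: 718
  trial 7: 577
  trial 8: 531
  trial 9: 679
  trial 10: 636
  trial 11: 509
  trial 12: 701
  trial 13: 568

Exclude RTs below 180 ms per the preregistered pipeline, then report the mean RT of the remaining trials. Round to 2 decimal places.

Excluded: 99
Retained (n=12): Σ = 7569
Mean = 7569/12 = 630.7500

630.75 ms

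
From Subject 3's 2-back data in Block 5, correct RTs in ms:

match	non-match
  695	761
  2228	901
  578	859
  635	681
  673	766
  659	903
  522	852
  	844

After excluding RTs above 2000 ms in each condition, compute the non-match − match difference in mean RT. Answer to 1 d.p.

193.9 ms

match: exclude 2228
M(match) = 3762/6 = 627.000
M(non-match) = 6567/8 = 820.875
Difference = 820.875 − 627.000 = 193.875 ms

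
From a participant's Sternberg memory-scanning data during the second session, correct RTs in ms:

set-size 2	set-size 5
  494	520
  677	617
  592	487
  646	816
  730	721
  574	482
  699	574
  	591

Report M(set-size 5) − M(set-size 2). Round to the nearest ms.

-29 ms

M(set-size 2) = 4412/7 = 630.286
M(set-size 5) = 4808/8 = 601.000
Difference = 601.000 − 630.286 = -29.286 ms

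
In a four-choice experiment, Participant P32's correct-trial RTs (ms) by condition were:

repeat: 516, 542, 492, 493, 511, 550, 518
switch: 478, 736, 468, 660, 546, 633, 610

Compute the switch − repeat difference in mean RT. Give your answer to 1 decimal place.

72.7 ms

M(repeat) = 3622/7 = 517.429
M(switch) = 4131/7 = 590.143
Difference = 590.143 − 517.429 = 72.714 ms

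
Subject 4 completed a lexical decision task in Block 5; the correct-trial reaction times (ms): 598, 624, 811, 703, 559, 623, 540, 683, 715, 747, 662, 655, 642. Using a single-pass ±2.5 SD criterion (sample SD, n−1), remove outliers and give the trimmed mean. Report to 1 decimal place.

658.6 ms

n = 13, ΣRT = 8562, M = 658.615
Σ(x−M)² = 67211.08; s = √(67211.08/12) = 74.839
Cutoffs: 658.615 ± 2.5·74.839 → [471.5, 845.7]
No RTs fall outside the cutoffs; all 13 retained. Mean = 8562/13 = 658.615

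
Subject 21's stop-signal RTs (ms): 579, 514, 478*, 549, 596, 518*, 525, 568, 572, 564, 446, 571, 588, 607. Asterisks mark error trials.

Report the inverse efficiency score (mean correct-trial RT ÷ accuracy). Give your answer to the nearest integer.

649 ms

Correct trials (n=12): 579, 514, 549, 596, 525, 568, 572, 564, 446, 571, 588, 607
Mean correct RT = 6679/12 = 556.5833 ms
Proportion correct = 12/14
IES = 556.5833 / (12/14) = 649.347 ms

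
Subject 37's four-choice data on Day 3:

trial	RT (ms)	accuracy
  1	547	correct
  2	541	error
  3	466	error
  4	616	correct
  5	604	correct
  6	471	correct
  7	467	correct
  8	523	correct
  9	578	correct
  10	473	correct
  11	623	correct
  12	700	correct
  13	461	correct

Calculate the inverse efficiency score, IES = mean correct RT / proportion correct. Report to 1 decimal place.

651.4 ms

Correct trials (n=11): 547, 616, 604, 471, 467, 523, 578, 473, 623, 700, 461
Mean correct RT = 6063/11 = 551.1818 ms
Proportion correct = 11/13
IES = 551.1818 / (11/13) = 651.397 ms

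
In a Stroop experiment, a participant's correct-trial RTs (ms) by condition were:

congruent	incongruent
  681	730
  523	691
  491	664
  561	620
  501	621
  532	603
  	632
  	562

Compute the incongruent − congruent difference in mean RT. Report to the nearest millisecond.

92 ms

M(congruent) = 3289/6 = 548.167
M(incongruent) = 5123/8 = 640.375
Difference = 640.375 − 548.167 = 92.208 ms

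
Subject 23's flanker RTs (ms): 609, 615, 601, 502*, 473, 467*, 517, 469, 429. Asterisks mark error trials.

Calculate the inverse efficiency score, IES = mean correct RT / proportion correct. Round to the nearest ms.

682 ms

Correct trials (n=7): 609, 615, 601, 473, 517, 469, 429
Mean correct RT = 3713/7 = 530.4286 ms
Proportion correct = 7/9
IES = 530.4286 / (7/9) = 681.980 ms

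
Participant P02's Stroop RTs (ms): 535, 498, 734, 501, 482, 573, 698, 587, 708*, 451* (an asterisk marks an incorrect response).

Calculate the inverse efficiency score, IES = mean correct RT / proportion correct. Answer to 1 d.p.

Correct trials (n=8): 535, 498, 734, 501, 482, 573, 698, 587
Mean correct RT = 4608/8 = 576.0000 ms
Proportion correct = 8/10
IES = 576.0000 / (8/10) = 720.000 ms

720.0 ms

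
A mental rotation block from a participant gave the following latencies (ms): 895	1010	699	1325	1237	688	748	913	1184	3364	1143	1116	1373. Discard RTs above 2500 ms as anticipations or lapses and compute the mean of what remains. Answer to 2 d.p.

1027.58 ms

Excluded: 3364
Retained (n=12): Σ = 12331
Mean = 12331/12 = 1027.5833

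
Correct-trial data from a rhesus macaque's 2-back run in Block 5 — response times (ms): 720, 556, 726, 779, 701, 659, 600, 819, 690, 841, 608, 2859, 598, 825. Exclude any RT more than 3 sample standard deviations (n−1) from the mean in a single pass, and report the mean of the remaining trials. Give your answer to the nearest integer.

702 ms

n = 14, ΣRT = 11981, M = 855.786
Σ(x−M)² = 4429882.36; s = √(4429882.36/13) = 583.747
Cutoffs: 855.786 ± 3·583.747 → [-895.5, 2607.0]
Outside: 2859 → excluded.
Retained (n=13): Σ = 9122, mean = 9122/13 = 701.692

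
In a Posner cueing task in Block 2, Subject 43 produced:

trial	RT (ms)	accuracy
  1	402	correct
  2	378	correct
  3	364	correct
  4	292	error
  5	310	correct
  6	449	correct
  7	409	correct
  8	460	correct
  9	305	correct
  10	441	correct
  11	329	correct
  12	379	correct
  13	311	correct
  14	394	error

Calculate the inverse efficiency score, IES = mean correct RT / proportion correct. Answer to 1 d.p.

441.1 ms

Correct trials (n=12): 402, 378, 364, 310, 449, 409, 460, 305, 441, 329, 379, 311
Mean correct RT = 4537/12 = 378.0833 ms
Proportion correct = 12/14
IES = 378.0833 / (12/14) = 441.097 ms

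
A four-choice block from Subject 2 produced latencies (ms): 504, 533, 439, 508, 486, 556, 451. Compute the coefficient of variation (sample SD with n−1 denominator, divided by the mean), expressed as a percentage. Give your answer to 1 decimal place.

n = 7, Σ = 3477, M = 496.7143
Σ(x−M)² = 10547.429; s = √(10547.429/6) = 41.9274
CV = 41.9274 / 496.7143 = 0.08441 = 8.441%

8.4%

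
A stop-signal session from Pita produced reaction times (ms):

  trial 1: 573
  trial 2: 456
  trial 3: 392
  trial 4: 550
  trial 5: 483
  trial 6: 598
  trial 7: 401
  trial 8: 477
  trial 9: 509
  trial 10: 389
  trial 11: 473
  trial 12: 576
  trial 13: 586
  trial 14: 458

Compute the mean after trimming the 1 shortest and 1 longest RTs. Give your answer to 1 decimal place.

494.5 ms

Sorted: 389, 392, 401, 456, 458, 473, 477, 483, 509, 550, 573, 576, 586, 598
Drop lowest 1 (389) and highest 1 (598)
Remaining (n=12): Σ = 5934, mean = 5934/12 = 494.500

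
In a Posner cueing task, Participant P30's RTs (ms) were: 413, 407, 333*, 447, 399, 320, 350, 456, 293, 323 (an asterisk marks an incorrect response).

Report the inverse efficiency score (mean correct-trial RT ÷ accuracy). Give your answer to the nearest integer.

Correct trials (n=9): 413, 407, 447, 399, 320, 350, 456, 293, 323
Mean correct RT = 3408/9 = 378.6667 ms
Proportion correct = 9/10
IES = 378.6667 / (9/10) = 420.741 ms

421 ms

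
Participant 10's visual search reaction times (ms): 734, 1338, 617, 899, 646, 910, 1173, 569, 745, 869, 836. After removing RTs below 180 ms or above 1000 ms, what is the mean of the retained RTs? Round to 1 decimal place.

Excluded: 1173, 1338
Retained (n=9): Σ = 6825
Mean = 6825/9 = 758.3333

758.3 ms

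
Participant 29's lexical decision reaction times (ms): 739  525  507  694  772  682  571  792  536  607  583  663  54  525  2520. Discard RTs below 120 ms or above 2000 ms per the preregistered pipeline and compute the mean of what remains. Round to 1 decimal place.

630.5 ms

Excluded: 54, 2520
Retained (n=13): Σ = 8196
Mean = 8196/13 = 630.4615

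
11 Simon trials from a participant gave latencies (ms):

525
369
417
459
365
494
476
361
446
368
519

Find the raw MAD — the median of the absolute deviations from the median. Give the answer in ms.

Sorted: 361, 365, 368, 369, 417, 446, 459, 476, 494, 519, 525 → median = 446
|x − 446|: 79, 77, 29, 13, 81, 48, 30, 85, 0, 78, 73
Sorted deviations: 0, 13, 29, 30, 48, 73, 77, 78, 79, 81, 85 → MAD = 73

73 ms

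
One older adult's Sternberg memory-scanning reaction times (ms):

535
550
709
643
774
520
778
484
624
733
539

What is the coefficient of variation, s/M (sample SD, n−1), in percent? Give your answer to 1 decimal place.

17.2%

n = 11, Σ = 6889, M = 626.2727
Σ(x−M)² = 116664.182; s = √(116664.182/10) = 108.0112
CV = 108.0112 / 626.2727 = 0.17247 = 17.247%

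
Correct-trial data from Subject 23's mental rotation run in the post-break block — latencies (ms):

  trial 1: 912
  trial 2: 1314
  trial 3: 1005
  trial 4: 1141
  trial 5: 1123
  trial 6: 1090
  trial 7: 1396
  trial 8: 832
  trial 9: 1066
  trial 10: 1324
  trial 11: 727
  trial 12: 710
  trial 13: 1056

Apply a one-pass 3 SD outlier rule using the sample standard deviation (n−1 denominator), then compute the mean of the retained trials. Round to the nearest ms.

1054 ms

n = 13, ΣRT = 13696, M = 1053.538
Σ(x−M)² = 568349.23; s = √(568349.23/12) = 217.629
Cutoffs: 1053.538 ± 3·217.629 → [400.7, 1706.4]
No RTs fall outside the cutoffs; all 13 retained. Mean = 13696/13 = 1053.538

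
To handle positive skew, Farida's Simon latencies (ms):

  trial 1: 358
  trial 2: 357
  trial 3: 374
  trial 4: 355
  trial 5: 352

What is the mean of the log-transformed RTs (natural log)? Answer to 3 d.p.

ln(RT): 5.8805, 5.8777, 5.9243, 5.8721, 5.8636
Σ ln(RT) = 29.4183
Mean = 29.4183/5 = 5.88365

5.884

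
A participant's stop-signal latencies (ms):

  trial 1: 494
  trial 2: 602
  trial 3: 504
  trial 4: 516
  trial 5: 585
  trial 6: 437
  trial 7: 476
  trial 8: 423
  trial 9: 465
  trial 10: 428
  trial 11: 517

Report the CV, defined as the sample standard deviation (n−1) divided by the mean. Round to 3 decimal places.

n = 11, Σ = 5447, M = 495.1818
Σ(x−M)² = 34853.636; s = √(34853.636/10) = 59.0370
CV = 59.0370 / 495.1818 = 0.11922

0.119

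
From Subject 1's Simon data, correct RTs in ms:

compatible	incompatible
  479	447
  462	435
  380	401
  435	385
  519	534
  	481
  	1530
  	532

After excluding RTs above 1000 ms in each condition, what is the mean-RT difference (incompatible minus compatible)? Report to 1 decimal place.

4.3 ms

incompatible: exclude 1530
M(compatible) = 2275/5 = 455.000
M(incompatible) = 3215/7 = 459.286
Difference = 459.286 − 455.000 = 4.286 ms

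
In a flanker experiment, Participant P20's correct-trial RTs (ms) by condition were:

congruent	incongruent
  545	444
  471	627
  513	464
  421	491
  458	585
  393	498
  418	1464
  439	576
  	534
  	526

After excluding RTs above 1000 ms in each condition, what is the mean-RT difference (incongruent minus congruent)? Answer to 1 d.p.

70.0 ms

incongruent: exclude 1464
M(congruent) = 3658/8 = 457.250
M(incongruent) = 4745/9 = 527.222
Difference = 527.222 − 457.250 = 69.972 ms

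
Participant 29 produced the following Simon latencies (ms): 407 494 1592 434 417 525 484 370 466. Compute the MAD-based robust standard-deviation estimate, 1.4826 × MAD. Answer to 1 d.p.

72.6 ms

Sorted: 370, 407, 417, 434, 466, 484, 494, 525, 1592 → median = 466
|x − 466| sorted: 0, 18, 28, 32, 49, 59, 59, 96, 1126 → MAD = 49
Robust SD ≈ 1.4826 × 49 = 72.647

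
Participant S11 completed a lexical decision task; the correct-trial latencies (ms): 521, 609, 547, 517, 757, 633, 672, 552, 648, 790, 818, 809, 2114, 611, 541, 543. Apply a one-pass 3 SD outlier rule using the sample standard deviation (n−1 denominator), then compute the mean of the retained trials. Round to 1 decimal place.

637.9 ms

n = 16, ΣRT = 11682, M = 730.125
Σ(x−M)² = 2206981.75; s = √(2206981.75/15) = 383.578
Cutoffs: 730.125 ± 3·383.578 → [-420.6, 1880.9]
Outside: 2114 → excluded.
Retained (n=15): Σ = 9568, mean = 9568/15 = 637.867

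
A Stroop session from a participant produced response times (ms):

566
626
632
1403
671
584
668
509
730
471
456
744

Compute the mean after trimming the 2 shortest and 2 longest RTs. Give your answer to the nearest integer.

Sorted: 456, 471, 509, 566, 584, 626, 632, 668, 671, 730, 744, 1403
Drop lowest 2 (456, 471) and highest 2 (744, 1403)
Remaining (n=8): Σ = 4986, mean = 4986/8 = 623.250

623 ms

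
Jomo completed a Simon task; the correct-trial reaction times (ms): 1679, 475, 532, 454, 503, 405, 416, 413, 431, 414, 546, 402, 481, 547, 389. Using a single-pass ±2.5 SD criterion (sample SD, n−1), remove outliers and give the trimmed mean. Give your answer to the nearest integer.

n = 15, ΣRT = 8087, M = 539.133
Σ(x−M)² = 1433261.73; s = √(1433261.73/14) = 319.962
Cutoffs: 539.133 ± 2.5·319.962 → [-260.8, 1339.0]
Outside: 1679 → excluded.
Retained (n=14): Σ = 6408, mean = 6408/14 = 457.714

458 ms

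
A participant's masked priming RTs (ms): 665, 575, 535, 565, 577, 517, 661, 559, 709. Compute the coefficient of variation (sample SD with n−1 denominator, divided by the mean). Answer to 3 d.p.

n = 9, Σ = 5363, M = 595.8889
Σ(x−M)² = 34848.889; s = √(34848.889/8) = 66.0008
CV = 66.0008 / 595.8889 = 0.11076

0.111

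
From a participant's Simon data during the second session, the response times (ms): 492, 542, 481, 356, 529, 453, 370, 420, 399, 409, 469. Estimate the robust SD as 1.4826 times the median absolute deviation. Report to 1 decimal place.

65.2 ms

Sorted: 356, 370, 399, 409, 420, 453, 469, 481, 492, 529, 542 → median = 453
|x − 453| sorted: 0, 16, 28, 33, 39, 44, 54, 76, 83, 89, 97 → MAD = 44
Robust SD ≈ 1.4826 × 44 = 65.234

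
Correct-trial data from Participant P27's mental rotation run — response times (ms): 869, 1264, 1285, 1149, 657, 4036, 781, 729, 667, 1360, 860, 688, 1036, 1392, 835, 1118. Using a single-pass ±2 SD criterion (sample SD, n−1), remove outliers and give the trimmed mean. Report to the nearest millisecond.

n = 16, ΣRT = 18726, M = 1170.375
Σ(x−M)² = 9735729.75; s = √(9735729.75/15) = 805.636
Cutoffs: 1170.375 ± 2·805.636 → [-440.9, 2781.6]
Outside: 4036 → excluded.
Retained (n=15): Σ = 14690, mean = 14690/15 = 979.333

979 ms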